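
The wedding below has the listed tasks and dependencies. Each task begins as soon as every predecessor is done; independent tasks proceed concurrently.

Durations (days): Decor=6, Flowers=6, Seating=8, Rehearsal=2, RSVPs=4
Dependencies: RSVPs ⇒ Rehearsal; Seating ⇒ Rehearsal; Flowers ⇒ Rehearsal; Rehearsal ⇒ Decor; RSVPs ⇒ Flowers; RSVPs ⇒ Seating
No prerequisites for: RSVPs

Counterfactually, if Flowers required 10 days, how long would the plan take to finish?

22

As given, the longest chain is RSVPs→Seating→Rehearsal→Decor = 4+8+2+6 = 20, so the finish is 20 days.
Flowers is off the critical path — its longest chain is 18 days, giving 2 of slack.
New critical path: RSVPs→Flowers→Rehearsal→Decor = 4+10+2+6 = 22 ⇒ 22 days.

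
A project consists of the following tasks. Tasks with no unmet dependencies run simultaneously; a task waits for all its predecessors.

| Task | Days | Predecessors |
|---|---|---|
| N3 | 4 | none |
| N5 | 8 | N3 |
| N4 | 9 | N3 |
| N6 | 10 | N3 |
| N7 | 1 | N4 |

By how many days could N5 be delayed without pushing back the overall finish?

N3→N4→N7 = 4+9+1 = 14 sets the makespan at 14 days.
The longest chain containing N5 totals 12 days.
Slack of N5 = 6 − 4 = 2 days.

2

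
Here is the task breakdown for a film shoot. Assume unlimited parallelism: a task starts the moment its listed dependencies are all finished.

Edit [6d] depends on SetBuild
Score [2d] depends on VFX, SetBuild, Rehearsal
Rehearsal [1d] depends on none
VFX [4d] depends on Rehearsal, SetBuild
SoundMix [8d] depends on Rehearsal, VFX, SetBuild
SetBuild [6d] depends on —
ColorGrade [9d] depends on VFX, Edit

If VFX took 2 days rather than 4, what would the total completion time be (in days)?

21

As given, the longest chain is SetBuild→Edit→ColorGrade = 6+6+9 = 21, so the finish is 21 days.
VFX is off the critical path — its longest chain is 19 days, giving 2 of slack.
That remains the longest chain; total 21 days.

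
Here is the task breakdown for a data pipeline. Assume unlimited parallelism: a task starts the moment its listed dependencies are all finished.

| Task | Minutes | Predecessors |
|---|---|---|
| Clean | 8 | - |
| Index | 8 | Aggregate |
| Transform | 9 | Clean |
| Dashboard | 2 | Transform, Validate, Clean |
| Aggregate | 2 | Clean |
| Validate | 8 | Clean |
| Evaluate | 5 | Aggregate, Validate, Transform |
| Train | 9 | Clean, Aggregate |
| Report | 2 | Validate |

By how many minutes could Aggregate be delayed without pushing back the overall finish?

Clean→Transform→Evaluate = 8+9+5 = 22 sets the makespan at 22 minutes.
Aggregate finishes as early as 10 and must finish by 13.
So Aggregate can slip 13 − 10 = 3 minutes.

3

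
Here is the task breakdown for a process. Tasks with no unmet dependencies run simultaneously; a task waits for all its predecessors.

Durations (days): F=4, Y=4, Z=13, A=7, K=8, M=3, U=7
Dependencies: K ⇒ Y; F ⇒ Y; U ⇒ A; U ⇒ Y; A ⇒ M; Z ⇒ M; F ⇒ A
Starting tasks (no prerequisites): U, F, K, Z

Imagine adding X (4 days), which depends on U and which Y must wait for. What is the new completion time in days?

Originally the process takes 17 days.
With X inserted, Y now waits for max(U, K, F, X).
New critical path: U→A→M = 7+7+3 = 17 ⇒ 17 days.

17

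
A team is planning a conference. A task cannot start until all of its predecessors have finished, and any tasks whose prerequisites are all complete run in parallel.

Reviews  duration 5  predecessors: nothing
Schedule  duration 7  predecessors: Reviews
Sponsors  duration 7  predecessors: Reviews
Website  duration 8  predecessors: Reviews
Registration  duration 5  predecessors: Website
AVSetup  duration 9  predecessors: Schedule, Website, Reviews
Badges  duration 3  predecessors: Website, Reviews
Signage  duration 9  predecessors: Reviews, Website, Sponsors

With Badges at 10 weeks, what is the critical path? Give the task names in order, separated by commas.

Reviews, Website, Badges

As given, the longest chain is Reviews→Website→AVSetup = 5+8+9 = 22, so the finish is 22 weeks.
Badges is off the critical path — its longest chain is 16 weeks, giving 6 of slack.
The binding chain switches to Reviews→Website→Badges = 5+8+10 = 23; finish 23 weeks.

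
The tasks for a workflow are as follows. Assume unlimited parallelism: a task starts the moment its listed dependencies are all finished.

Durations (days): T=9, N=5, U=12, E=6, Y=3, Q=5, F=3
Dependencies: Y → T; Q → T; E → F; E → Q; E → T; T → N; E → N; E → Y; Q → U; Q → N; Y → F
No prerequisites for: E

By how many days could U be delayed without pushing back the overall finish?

The longest chain is E→Q→T→N = 6+5+9+5 = 25; overall finish 25 days.
U finishes as early as 23 and must finish by 25.
Slack of U = 13 − 11 = 2 days.

2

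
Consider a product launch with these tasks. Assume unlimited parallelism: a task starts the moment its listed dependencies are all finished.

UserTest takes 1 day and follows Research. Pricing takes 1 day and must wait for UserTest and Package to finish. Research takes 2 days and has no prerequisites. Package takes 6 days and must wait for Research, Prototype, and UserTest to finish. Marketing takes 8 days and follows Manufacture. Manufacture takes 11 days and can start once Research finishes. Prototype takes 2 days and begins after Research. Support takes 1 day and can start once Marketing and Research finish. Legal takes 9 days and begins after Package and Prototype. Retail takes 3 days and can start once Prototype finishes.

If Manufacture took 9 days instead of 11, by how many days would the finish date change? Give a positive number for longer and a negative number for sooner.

Critical path before the change: Research→Manufacture→Marketing→Support = 2+11+8+1 = 22 giving 22 days.
Manufacture lies on that path, so at 9 days the path becomes 20 days.
No other chain overtakes it, so the finish is 20 days.
Change in finish: 20 − 22 = -2 days.

-2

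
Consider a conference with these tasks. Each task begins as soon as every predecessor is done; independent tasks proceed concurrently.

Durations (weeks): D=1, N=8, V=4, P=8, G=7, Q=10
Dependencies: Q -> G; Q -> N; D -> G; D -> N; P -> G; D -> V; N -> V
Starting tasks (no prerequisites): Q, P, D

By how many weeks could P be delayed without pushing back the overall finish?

7

Critical path: Q→N→V = 10+8+4 = 22, so the finish is 22 weeks.
The longest chain containing P totals 15 weeks.
So P can slip 15 − 8 = 7 weeks.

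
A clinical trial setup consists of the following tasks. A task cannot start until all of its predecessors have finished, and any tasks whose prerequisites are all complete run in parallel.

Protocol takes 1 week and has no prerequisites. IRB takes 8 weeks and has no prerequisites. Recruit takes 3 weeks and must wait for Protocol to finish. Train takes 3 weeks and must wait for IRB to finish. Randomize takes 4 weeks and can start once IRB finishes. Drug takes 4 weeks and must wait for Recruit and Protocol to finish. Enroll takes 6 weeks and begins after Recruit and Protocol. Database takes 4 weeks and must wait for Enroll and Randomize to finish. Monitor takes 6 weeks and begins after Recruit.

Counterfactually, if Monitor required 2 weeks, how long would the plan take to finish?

16

The binding path is IRB→Randomize→Database = 8+4+4 = 16; finish at 16 weeks.
Monitor has 6 weeks of float (longest path through it is 10).
The critical path is still IRB→Randomize→Database; finish is now 16 weeks.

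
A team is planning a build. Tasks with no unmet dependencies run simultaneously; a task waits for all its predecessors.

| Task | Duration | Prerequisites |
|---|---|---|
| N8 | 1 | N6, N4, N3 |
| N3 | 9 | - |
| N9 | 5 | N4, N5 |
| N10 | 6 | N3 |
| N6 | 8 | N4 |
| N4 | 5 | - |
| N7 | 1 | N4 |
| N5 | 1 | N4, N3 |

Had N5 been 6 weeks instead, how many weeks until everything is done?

20

Baseline: N3→N5→N9 = 9+1+5 = 15 → 15 weeks.
N5 is on the critical path; changing it to 6 makes that path 20 weeks.
No other chain overtakes it, so the finish is 20 weeks.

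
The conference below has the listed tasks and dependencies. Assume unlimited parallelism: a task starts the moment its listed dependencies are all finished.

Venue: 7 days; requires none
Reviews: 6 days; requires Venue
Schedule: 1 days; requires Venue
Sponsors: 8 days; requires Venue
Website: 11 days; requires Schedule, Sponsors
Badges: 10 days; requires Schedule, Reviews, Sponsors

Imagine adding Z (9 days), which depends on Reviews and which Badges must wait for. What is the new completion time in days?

Originally the project takes 26 days.
With Z inserted, Badges now waits for max(Schedule, Reviews, Sponsors, Z).
New critical path: Venue→Reviews→Z→Badges = 7+6+9+10 = 32 ⇒ 32 days.

32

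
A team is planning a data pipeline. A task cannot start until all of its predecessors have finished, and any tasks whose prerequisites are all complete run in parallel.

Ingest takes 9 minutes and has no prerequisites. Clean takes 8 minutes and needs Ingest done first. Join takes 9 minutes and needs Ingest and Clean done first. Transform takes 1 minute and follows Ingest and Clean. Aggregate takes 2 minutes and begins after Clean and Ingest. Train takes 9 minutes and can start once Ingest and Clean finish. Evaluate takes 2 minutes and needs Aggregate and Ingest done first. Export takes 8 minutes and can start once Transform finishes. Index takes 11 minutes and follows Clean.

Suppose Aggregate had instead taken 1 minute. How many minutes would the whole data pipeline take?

28

Baseline: Ingest→Clean→Index = 9+8+11 = 28 → 28 minutes.
Aggregate is off the critical path — its longest chain is 21 minutes, giving 7 of slack.
No other chain overtakes it, so the finish is 28 minutes.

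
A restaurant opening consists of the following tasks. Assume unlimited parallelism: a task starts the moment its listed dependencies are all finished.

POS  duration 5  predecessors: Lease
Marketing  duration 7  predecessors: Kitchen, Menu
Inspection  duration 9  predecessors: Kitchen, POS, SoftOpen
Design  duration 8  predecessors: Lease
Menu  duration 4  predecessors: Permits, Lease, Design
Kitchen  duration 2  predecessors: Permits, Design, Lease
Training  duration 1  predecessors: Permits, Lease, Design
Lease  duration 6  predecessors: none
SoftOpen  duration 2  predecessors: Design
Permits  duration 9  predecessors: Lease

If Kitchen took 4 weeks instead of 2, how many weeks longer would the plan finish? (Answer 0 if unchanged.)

2

The binding path is Lease→Permits→Kitchen→Inspection = 6+9+2+9 = 26; finish at 26 weeks.
Kitchen is on the critical path; changing it to 4 makes that path 28 weeks.
That remains the longest chain; total 28 weeks.
Change in finish: 28 − 26 = +2 weeks.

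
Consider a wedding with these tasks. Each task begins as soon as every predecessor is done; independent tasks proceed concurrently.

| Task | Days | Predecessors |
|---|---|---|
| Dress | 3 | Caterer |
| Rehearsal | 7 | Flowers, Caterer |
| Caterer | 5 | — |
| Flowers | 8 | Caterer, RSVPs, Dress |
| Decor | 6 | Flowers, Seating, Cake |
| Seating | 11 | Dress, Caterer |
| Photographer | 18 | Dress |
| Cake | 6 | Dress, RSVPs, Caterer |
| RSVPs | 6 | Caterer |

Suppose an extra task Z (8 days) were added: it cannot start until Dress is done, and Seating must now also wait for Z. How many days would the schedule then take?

33

Originally the schedule takes 26 days.
With Z inserted, Seating now waits for max(Dress, Caterer, Z).
New critical path: Caterer→Dress→Z→Seating→Decor = 5+3+8+11+6 = 33 ⇒ 33 days.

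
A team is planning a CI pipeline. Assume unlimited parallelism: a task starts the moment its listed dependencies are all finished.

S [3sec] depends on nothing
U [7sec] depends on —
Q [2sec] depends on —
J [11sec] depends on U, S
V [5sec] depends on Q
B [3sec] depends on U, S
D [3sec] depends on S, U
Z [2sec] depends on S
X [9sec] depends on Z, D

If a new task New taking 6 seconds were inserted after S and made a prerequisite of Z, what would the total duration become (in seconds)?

Originally the job takes 19 seconds.
With New inserted, Z now waits for max(S, New).
New critical path: S→New→Z→X = 3+6+2+9 = 20 ⇒ 20 seconds.

20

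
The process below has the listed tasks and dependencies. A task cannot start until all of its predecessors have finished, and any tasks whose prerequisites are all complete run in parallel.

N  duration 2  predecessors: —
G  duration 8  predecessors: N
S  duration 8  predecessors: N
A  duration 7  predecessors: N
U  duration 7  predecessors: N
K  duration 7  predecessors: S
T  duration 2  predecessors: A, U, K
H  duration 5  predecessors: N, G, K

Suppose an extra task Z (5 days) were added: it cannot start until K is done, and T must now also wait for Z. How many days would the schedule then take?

24

Originally the schedule takes 22 days.
With Z inserted, T now waits for max(A, U, K, Z).
New critical path: N→S→K→Z→T = 2+8+7+5+2 = 24 ⇒ 24 days.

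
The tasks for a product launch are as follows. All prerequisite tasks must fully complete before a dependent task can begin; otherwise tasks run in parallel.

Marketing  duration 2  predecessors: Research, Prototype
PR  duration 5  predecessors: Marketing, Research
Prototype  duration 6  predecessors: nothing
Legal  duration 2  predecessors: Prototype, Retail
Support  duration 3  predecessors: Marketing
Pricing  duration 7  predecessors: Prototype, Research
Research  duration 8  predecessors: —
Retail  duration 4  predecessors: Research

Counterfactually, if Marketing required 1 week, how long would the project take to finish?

15

As given, the longest chain is Research→Marketing→PR = 8+2+5 = 15, so the finish is 15 weeks.
Marketing is on the critical path; changing it to 1 makes that path 14 weeks.
New critical path: Research→Pricing = 8+7 = 15 ⇒ 15 weeks.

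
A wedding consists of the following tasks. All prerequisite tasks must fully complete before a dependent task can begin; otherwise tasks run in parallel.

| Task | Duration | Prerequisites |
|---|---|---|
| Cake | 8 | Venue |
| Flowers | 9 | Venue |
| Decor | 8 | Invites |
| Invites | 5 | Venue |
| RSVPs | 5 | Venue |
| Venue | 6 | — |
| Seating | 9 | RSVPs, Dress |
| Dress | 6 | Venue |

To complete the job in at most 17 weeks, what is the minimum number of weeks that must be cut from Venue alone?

Current finish: 21 weeks; target: 17.
Venue is on every critical path, so each week cut from Venue cuts the finish by one (this holds down to a finish of 16).
Need 21 − 17 = 4 weeks off Venue → Venue becomes 2 weeks, finish becomes 17.

4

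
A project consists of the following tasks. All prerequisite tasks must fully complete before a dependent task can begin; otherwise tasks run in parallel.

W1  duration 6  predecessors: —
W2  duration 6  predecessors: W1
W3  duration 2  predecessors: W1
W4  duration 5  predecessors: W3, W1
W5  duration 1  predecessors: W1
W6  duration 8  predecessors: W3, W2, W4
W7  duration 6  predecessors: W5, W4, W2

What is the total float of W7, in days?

2

The longest chain is W1→W3→W4→W6 = 6+2+5+8 = 21; overall finish 21 days.
W7 finishes as early as 19 and must finish by 21.
So W7 can slip 21 − 19 = 2 days.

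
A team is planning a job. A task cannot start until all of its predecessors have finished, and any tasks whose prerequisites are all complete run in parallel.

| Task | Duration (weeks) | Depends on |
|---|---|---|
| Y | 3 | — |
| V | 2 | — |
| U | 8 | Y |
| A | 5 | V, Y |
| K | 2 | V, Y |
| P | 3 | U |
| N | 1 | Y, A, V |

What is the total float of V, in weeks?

6

The longest chain is Y→U→P = 3+8+3 = 14; overall finish 14 weeks.
Longest path through V: 8 weeks (earliest finish 2, latest finish 8).
Slack of V = 6 − 0 = 6 weeks.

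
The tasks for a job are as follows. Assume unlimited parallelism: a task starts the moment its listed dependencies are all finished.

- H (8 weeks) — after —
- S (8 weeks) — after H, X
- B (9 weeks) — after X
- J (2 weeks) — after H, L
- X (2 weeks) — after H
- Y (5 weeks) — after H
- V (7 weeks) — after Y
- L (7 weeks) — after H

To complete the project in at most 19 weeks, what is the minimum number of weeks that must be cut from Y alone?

1

Current finish: 20 weeks; target: 19.
Y is on every critical path, so each week cut from Y cuts the finish by one (this holds down to a finish of 19).
Need 20 − 19 = 1 week off Y → Y becomes 4 weeks, finish becomes 19.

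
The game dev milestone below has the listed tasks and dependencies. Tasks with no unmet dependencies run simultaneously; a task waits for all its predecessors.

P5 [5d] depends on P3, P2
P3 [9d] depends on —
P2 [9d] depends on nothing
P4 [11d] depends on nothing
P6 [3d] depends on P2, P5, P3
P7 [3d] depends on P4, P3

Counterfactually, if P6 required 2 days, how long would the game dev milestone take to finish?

As given, the longest chain is P2→P5→P6 = 9+5+3 = 17, so the finish is 17 days.
Since P6 is critical, the -1 change carries straight to that chain (now 16 days).
No other chain overtakes it, so the finish is 16 days.

16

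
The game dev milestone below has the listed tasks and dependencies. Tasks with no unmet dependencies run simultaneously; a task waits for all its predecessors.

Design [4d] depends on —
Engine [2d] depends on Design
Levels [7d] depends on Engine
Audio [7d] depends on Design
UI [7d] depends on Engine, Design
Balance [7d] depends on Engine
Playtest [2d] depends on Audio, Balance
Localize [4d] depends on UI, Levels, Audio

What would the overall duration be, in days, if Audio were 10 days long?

Baseline: Design→Engine→Levels→Localize = 4+2+7+4 = 17 → 17 days.
The longest path through Audio is only 15 days, so Audio has float 2.
The binding chain switches to Design→Audio→Localize = 4+10+4 = 18; finish 18 days.

18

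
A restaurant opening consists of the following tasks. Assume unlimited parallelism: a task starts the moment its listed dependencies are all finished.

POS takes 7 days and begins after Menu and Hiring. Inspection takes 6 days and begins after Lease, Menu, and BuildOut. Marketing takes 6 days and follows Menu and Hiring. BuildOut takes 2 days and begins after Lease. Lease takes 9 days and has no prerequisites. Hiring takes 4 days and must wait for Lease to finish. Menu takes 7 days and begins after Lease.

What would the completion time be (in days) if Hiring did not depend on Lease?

23

Original critical path: Lease→Menu→POS = 9+7+7 = 23 ⇒ 23 days.
Without Lease→Hiring, Hiring's earliest start moves from 9 to 0.
The longest chain is now Lease→Menu→POS = 9+7+7 = 23, so the plan takes 23 days.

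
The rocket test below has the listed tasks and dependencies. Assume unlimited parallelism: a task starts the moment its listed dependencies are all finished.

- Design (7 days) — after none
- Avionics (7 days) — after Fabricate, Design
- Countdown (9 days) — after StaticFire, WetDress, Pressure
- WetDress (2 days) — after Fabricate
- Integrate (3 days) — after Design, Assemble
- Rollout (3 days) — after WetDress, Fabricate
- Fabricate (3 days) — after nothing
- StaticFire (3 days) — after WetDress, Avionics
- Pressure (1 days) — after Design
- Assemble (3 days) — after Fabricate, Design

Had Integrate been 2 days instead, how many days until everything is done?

26

Actual critical path: Design→Avionics→StaticFire→Countdown = 7+7+3+9 = 26 ⇒ 26 days.
The longest path through Integrate is only 13 days, so Integrate has float 13.
The critical path is still Design→Avionics→StaticFire→Countdown; finish is now 26 days.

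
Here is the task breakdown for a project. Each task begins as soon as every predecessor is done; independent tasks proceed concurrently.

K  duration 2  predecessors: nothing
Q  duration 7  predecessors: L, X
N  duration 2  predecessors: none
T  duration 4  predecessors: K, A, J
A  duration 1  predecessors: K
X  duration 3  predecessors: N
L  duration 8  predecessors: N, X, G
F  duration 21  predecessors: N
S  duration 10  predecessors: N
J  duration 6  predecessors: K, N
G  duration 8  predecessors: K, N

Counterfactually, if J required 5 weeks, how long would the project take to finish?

25

Critical path before the change: K→G→L→Q = 2+8+8+7 = 25 giving 25 weeks.
J has 13 weeks of float (longest path through it is 12).
That remains the longest chain; total 25 weeks.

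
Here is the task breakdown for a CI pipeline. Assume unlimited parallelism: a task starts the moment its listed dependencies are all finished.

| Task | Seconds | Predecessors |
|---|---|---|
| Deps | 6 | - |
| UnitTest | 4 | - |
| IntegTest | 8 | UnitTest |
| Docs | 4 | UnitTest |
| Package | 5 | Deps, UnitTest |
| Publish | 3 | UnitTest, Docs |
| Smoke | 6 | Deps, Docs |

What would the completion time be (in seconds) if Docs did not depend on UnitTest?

12

Before: longest chain UnitTest→Docs→Smoke = 4+4+6 = 14, finish 14.
Without UnitTest→Docs, Docs's earliest start moves from 4 to 0.
The longest chain is now Deps→Smoke = 6+6 = 12, so the job takes 12 seconds.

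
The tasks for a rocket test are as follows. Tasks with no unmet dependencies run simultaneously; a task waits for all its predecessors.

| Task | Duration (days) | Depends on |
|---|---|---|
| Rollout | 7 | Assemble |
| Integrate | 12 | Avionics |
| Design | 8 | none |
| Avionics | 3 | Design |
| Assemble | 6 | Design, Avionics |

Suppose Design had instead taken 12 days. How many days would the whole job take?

As given, the longest chain is Design→Avionics→Assemble→Rollout = 8+3+6+7 = 24, so the finish is 24 days.
Since Design is critical, the +4 change carries straight to that chain (now 28 days).
That remains the longest chain; total 28 days.

28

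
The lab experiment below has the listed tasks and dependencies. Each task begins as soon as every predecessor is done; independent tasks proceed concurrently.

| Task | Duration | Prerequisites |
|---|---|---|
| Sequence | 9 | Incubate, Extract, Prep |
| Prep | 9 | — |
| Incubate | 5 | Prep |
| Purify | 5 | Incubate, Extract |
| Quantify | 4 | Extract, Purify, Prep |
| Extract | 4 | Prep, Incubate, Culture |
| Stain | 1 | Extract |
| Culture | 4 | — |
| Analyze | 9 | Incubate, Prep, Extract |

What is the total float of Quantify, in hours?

Critical path: Prep→Incubate→Extract→Sequence = 9+5+4+9 = 27, so the finish is 27 hours.
Quantify finishes as early as 27 and must finish by 27.
Float = 27 − 27 = 0.

0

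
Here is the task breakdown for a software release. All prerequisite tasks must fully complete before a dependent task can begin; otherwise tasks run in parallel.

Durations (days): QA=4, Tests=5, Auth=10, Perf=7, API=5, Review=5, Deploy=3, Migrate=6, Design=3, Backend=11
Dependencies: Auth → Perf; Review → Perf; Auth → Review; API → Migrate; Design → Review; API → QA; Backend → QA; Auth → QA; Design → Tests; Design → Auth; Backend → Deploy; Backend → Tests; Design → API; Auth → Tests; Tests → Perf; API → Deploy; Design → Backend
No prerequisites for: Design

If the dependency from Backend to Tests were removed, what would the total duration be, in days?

25

Original critical path: Design→Backend→Tests→Perf = 3+11+5+7 = 26 ⇒ 26 days.
Without Backend→Tests, Tests's earliest start moves from 14 to 13.
New critical path: Design→Auth→Tests→Perf = 3+10+5+7 = 25 ⇒ 25 days.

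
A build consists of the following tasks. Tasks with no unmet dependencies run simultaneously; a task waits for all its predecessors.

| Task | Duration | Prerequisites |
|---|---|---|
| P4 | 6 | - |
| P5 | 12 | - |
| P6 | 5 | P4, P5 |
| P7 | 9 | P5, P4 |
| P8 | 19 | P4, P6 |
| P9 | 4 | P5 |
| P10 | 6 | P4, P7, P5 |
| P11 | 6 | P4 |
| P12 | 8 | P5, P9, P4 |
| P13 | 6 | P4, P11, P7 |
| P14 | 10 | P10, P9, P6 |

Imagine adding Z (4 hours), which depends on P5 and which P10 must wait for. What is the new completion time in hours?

37

Originally the build takes 37 hours.
With Z inserted, P10 now waits for max(P4, P7, P5, Z).
New critical path: P5→P7→P10→P14 = 12+9+6+10 = 37 ⇒ 37 hours.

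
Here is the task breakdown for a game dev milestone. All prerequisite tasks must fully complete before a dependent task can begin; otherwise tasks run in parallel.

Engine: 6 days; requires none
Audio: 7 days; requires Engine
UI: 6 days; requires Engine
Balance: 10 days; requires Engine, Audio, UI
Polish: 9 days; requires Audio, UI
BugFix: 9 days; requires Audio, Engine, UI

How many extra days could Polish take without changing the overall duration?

The longest chain is Engine→Audio→Balance = 6+7+10 = 23; overall finish 23 days.
The longest chain containing Polish totals 22 days.
So Polish can slip 23 − 22 = 1 day.

1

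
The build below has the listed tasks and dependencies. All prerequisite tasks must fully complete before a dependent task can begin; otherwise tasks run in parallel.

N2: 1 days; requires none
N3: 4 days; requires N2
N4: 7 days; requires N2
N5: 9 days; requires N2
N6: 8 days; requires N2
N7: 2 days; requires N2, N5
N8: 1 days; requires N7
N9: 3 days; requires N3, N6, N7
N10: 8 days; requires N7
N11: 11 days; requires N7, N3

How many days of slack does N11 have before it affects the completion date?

0

N2→N5→N7→N11 = 1+9+2+11 = 23 sets the makespan at 23 days.
Longest path through N11: 23 days (earliest finish 23, latest finish 23).
Float = 23 − 23 = 0.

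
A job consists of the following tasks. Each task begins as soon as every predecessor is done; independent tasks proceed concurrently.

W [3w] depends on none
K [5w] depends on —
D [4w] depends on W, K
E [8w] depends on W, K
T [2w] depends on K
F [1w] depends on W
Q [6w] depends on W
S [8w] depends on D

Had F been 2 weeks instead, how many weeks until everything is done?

17

Actual critical path: K→D→S = 5+4+8 = 17 ⇒ 17 weeks.
F is off the critical path — its longest chain is 4 weeks, giving 13 of slack.
The critical path is still K→D→S; finish is now 17 weeks.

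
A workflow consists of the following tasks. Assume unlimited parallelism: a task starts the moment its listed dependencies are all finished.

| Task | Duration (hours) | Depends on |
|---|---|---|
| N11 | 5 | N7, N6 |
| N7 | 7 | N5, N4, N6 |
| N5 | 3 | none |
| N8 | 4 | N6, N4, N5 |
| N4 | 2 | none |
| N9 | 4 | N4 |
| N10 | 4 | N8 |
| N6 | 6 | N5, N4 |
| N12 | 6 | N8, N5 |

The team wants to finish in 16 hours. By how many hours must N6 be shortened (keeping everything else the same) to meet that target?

Current finish: 21 hours; target: 16.
N6 is on every critical path, so each hour cut from N6 cuts the finish by one (this holds down to a finish of 16).
Need 21 − 16 = 5 hours off N6 → N6 becomes 1 hour, finish becomes 16.

5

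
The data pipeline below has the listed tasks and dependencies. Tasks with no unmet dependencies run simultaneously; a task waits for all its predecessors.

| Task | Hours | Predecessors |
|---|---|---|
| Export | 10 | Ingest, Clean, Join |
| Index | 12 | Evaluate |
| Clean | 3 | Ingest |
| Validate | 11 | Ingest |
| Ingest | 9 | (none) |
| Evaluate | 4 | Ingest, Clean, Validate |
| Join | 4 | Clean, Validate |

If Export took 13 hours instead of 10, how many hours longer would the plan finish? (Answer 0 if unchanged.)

1

Baseline: Ingest→Validate→Evaluate→Index = 9+11+4+12 = 36 → 36 hours.
Export is off the critical path — its longest chain is 34 hours, giving 2 of slack.
Now Ingest→Validate→Join→Export = 9+11+4+13 = 37 is longest, so the finish becomes 37 hours.
Change in finish: 37 − 36 = +1 hours.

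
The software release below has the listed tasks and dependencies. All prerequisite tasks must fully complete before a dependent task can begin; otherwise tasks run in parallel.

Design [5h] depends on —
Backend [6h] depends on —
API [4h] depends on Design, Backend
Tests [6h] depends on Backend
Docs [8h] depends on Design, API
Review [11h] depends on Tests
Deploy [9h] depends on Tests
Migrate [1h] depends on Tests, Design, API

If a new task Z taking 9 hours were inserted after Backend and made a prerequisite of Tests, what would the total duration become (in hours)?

32

Originally the plan takes 23 hours.
With Z inserted, Tests now waits for max(Backend, Z).
New critical path: Backend→Z→Tests→Review = 6+9+6+11 = 32 ⇒ 32 hours.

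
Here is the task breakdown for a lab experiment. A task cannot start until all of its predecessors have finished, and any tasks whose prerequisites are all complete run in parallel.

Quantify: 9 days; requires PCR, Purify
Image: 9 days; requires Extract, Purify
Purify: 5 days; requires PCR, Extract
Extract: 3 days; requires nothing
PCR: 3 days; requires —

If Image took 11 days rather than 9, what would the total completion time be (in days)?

19

Critical path before the change: Extract→Purify→Image = 3+5+9 = 17 giving 17 days.
Image lies on that path, so at 11 days the path becomes 19 days.
The critical path is still Extract→Purify→Image; finish is now 19 days.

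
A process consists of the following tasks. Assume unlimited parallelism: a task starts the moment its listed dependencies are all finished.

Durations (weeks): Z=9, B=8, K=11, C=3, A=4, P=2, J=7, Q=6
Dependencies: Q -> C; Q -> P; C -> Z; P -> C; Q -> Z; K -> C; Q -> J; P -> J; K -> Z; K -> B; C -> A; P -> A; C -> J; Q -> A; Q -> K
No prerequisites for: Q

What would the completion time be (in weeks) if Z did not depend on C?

27

Original critical path: Q→K→C→Z = 6+11+3+9 = 29 ⇒ 29 weeks.
Without C→Z, Z's earliest start moves from 20 to 17.
New critical path: Q→K→C→J = 6+11+3+7 = 27 ⇒ 27 weeks.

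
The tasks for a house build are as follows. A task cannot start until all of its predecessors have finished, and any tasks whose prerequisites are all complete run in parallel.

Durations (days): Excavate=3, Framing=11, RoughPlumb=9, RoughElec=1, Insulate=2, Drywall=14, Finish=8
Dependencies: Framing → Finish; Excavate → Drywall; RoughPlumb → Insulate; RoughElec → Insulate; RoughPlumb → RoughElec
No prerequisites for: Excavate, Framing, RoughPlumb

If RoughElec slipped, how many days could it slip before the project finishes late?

Framing→Finish = 11+8 = 19 sets the makespan at 19 days.
RoughElec finishes as early as 10 and must finish by 17.
So RoughElec can slip 17 − 10 = 7 days.

7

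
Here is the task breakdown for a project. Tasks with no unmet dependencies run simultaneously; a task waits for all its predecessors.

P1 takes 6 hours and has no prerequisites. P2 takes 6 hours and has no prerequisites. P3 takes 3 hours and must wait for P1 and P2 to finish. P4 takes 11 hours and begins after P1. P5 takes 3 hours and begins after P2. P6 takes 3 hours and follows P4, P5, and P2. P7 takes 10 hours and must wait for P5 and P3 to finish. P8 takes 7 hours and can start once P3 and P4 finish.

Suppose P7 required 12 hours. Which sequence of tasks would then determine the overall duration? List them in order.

P1, P4, P8

Baseline: P1→P4→P8 = 6+11+7 = 24 → 24 hours.
The longest path through P7 is only 19 hours, so P7 has float 5.
No other chain overtakes it, so the finish is 24 hours.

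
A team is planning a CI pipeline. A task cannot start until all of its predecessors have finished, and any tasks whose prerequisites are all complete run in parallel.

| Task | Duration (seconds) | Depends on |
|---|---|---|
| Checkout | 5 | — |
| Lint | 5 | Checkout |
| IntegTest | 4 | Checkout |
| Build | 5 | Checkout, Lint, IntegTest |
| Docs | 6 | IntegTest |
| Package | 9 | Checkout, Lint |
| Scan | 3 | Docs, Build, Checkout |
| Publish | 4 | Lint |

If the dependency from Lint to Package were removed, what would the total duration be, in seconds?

18

Before: longest chain Checkout→Lint→Package = 5+5+9 = 19, finish 19.
Without Lint→Package, Package's earliest start moves from 10 to 5.
The longest chain is now Checkout→Lint→Build→Scan = 5+5+5+3 = 18, so the job takes 18 seconds.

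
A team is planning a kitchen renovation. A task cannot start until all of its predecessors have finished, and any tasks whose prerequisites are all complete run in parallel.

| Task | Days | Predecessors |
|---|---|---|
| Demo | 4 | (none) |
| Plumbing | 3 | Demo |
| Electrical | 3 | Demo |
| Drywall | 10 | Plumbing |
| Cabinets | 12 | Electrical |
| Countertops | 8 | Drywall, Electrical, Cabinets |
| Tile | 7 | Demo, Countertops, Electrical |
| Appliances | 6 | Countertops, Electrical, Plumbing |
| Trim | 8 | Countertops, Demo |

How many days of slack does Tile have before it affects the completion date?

Demo→Electrical→Cabinets→Countertops→Trim = 4+3+12+8+8 = 35 sets the makespan at 35 days.
The longest chain containing Tile totals 34 days.
So Tile can slip 35 − 34 = 1 day.

1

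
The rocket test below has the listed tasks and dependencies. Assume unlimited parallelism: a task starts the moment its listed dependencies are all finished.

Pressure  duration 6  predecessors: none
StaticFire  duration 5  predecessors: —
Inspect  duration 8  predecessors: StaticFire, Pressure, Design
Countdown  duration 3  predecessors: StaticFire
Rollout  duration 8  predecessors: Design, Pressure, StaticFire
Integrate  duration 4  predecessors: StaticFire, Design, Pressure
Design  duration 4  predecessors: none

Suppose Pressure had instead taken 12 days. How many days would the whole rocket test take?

The binding path is Pressure→Inspect = 6+8 = 14; finish at 14 days.
Pressure lies on that path, so at 12 days the path becomes 20 days.
The critical path is still Pressure→Inspect; finish is now 20 days.

20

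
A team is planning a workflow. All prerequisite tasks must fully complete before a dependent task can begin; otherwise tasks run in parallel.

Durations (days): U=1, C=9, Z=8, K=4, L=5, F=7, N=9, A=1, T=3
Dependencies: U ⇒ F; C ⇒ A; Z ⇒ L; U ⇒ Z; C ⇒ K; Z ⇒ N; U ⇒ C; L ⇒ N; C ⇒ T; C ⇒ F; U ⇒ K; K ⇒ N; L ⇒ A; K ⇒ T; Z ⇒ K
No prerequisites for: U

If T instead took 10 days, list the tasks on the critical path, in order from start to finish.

U, C, K, T

As given, the longest chain is U→C→K→N = 1+9+4+9 = 23, so the finish is 23 days.
T has 6 days of float (longest path through it is 17).
New critical path: U→C→K→T = 1+9+4+10 = 24 ⇒ 24 days.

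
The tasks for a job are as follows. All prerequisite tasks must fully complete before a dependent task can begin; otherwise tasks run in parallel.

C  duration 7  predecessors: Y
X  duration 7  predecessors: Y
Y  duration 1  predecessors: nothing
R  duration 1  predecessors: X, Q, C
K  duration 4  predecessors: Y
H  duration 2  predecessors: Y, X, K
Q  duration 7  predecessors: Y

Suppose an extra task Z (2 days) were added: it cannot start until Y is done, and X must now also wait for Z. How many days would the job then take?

Originally the job takes 10 days.
With Z inserted, X now waits for max(Y, Z).
New critical path: Y→Z→X→H = 1+2+7+2 = 12 ⇒ 12 days.

12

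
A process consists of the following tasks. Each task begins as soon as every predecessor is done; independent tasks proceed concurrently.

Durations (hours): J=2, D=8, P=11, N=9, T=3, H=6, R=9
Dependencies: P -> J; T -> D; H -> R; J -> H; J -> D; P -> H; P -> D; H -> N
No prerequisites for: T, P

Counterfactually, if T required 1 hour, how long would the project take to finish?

Actual critical path: P→J→H→R = 11+2+6+9 = 28 ⇒ 28 hours.
T is off the critical path — its longest chain is 11 hours, giving 17 of slack.
No other chain overtakes it, so the finish is 28 hours.

28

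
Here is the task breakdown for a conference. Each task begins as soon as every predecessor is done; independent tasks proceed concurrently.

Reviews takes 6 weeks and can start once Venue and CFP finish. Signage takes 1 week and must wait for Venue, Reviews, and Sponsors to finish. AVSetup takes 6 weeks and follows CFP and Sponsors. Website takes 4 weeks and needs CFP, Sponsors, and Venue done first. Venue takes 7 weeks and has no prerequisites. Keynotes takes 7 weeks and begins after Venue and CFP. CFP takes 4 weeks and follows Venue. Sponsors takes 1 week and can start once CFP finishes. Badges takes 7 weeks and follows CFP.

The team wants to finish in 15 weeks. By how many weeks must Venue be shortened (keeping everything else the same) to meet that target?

3

Current finish: 18 weeks; target: 15.
Venue is on every critical path, so each week cut from Venue cuts the finish by one (this holds down to a finish of 12).
Need 18 − 15 = 3 weeks off Venue → Venue becomes 4 weeks, finish becomes 15.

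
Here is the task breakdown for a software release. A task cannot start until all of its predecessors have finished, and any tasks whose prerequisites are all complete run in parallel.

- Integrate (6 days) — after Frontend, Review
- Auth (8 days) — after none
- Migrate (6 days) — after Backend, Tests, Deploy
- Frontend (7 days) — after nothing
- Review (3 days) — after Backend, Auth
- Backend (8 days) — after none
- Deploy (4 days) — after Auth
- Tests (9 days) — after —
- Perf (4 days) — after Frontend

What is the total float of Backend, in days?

1

Auth→Deploy→Migrate = 8+4+6 = 18 sets the makespan at 18 days.
Longest path through Backend: 17 days (earliest finish 8, latest finish 9).
Slack of Backend = 1 − 0 = 1 day.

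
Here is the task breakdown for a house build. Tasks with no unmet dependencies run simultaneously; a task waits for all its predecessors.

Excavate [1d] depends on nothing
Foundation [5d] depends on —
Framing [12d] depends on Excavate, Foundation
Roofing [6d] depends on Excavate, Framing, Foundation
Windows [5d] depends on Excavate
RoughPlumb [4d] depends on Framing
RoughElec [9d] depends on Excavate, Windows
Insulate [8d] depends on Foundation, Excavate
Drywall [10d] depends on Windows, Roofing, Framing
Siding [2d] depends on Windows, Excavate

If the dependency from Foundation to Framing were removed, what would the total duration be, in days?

29

Before: longest chain Foundation→Framing→Roofing→Drywall = 5+12+6+10 = 33, finish 33.
Without Foundation→Framing, Framing's earliest start moves from 5 to 1.
The longest chain is now Excavate→Framing→Roofing→Drywall = 1+12+6+10 = 29, so the plan takes 29 days.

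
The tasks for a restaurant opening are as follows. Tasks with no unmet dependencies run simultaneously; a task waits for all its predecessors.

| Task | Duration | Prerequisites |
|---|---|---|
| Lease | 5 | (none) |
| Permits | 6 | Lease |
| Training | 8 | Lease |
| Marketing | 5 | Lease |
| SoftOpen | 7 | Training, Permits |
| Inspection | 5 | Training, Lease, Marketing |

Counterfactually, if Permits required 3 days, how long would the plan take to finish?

Critical path before the change: Lease→Training→SoftOpen = 5+8+7 = 20 giving 20 days.
Permits is off the critical path — its longest chain is 18 days, giving 2 of slack.
No other chain overtakes it, so the finish is 20 days.

20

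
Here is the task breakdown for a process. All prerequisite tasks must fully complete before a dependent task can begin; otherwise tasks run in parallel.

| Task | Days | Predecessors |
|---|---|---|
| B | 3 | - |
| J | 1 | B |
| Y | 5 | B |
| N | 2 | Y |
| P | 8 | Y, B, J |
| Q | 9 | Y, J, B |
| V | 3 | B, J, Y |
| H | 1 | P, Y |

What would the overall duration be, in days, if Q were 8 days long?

As given, the longest chain is B→Y→Q = 3+5+9 = 17, so the finish is 17 days.
Q lies on that path, so at 8 days the path becomes 16 days.
Now B→Y→P→H = 3+5+8+1 = 17 is longest, so the finish becomes 17 days.

17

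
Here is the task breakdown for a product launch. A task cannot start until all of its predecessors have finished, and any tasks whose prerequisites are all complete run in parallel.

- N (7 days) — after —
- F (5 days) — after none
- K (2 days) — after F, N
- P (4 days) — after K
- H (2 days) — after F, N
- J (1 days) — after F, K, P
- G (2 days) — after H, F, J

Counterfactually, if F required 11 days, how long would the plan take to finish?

As given, the longest chain is N→K→P→J→G = 7+2+4+1+2 = 16, so the finish is 16 days.
F is off the critical path — its longest chain is 14 days, giving 2 of slack.
The binding chain switches to F→K→P→J→G = 11+2+4+1+2 = 20; finish 20 days.

20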